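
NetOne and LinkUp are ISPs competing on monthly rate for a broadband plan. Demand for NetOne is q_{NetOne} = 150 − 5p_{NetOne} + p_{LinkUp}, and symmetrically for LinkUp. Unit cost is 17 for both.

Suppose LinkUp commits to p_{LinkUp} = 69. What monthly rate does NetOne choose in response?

30.4

NetOne's profit: π = (p_{NetOne} − 17)(150 − 5p_{NetOne} + p_{LinkUp}).
∂π/∂p_{NetOne} = 235 − 10p_{NetOne} + p_{LinkUp} = 0 ⇒ p_{NetOne} = 23.5 + 0.1p_{LinkUp}.
At p_{LinkUp} = 69: p_{NetOne} = 23.5 + 0.1·69 = 30.4.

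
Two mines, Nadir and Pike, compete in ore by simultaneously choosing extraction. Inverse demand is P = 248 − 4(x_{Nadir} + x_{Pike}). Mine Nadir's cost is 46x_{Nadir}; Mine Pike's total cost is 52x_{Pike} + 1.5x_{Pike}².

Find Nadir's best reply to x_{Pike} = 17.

Mine Nadir's profit: π = x_{Nadir}(248 − 4(x_{Nadir} + x_{Pike})) − 46x_{Nadir}.
∂π/∂x_{Nadir} = 202 − 8x_{Nadir} − 4x_{Pike} = 0, so x_{Nadir} = 25.25 − 0.5x_{Pike}.
At x_{Pike} = 17: x_{Nadir} = 25.25 − 0.5·17 = 16.75.

16.75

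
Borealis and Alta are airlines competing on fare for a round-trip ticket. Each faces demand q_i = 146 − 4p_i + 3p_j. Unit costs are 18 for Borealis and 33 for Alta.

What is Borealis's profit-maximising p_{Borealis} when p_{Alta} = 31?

Borealis's profit: π = (p_{Borealis} − 18)(146 − 4p_{Borealis} + 3p_{Alta}).
∂π/∂p_{Borealis} = 218 − 8p_{Borealis} + 3p_{Alta} = 0 ⇒ p_{Borealis} = 27.25 + 0.375p_{Alta}.
At p_{Alta} = 31: p_{Borealis} = 27.25 + 0.375·31 = 38.875.

38.875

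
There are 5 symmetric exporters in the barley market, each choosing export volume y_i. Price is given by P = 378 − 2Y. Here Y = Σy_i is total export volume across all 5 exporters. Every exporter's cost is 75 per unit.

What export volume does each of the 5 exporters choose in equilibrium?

A representative exporter's profit is π_i = y_i(378 − 2Y) − 75y_i, with Y = y_i + Σ_{j≠i} y_j.
First-order condition: 303 − 4y_i − 2Σ_{j≠i} y_j = 0.
Imposing symmetry (y_j = y for all j) turns Σ_{j≠i} y_j into 4y, so 303 = 12y and y = 25.25.

25.25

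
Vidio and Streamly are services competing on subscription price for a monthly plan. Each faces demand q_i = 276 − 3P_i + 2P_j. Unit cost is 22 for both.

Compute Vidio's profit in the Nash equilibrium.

12096.75

Vidio's profit: π = (P_{Vidio} − 22)(276 − 3P_{Vidio} + 2P_{Streamly}).
∂π/∂P_{Vidio} = 342 − 6P_{Vidio} + 2P_{Streamly} = 0 ⇒ P_{Vidio} = 57 + (1/3)P_{Streamly}.
Setting P_{Vidio} = P_{Streamly} in the reaction function: P_{Vidio} = 57 + (1/3)P_{Vidio}, so P_{Vidio} = 57 / (2/3) = 85.5.
q_{Vidio} = 276 − 3·85.5 + 2·85.5 = 190.5.
Profit = (85.5 − 22)·190.5 = 12096.75.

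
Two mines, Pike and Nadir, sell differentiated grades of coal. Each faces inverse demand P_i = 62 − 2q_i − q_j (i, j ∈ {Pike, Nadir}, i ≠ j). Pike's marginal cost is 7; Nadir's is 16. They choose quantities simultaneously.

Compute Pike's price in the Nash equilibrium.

Mine Pike's profit: π = q_{Pike}(62 − 2q_{Pike} − q_{Nadir}) − 7q_{Pike}.
∂π/∂q_{Pike} = 55 − 4q_{Pike} − q_{Nadir} = 0 ⇒ q_{Pike} = 13.75 − 0.25q_{Nadir}.
Similarly q_{Nadir} = 11.5 − 0.25q_{Pike}.
Solving the two reaction functions simultaneously: (1 − (−0.25)(−0.25))q_{Pike} = 13.75 − 0.25·11.5, so 0.9375q_{Pike} = 10.875 and q_{Pike} = 11.6.
Then q_{Nadir} = 11.5 − 0.25·11.6 = 8.6.
P_{Pike} = 62 − 2·11.6 − 8.6 = 30.2.

30.2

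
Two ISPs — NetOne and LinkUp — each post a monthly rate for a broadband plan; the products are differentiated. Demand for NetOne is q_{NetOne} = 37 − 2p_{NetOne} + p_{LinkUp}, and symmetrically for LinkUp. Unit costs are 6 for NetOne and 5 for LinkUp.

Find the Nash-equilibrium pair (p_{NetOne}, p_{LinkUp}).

NetOne's profit: π = (p_{NetOne} − 6)(37 − 2p_{NetOne} + p_{LinkUp}).
∂π/∂p_{NetOne} = 49 − 4p_{NetOne} + p_{LinkUp} = 0 ⇒ p_{NetOne} = 12.25 + 0.25p_{LinkUp}.
Similarly p_{LinkUp} = 11.75 + 0.25p_{NetOne}.
Plugging p_{LinkUp} into NetOne's best response: p_{NetOne} = 12.25 + 0.25(11.75 + 0.25p_{NetOne}) ⇒ 0.9375p_{NetOne} = 15.1875, so p_{NetOne} = 16.2.
Then p_{LinkUp} = 11.75 + 0.25·16.2 = 15.8.

16.2, 15.8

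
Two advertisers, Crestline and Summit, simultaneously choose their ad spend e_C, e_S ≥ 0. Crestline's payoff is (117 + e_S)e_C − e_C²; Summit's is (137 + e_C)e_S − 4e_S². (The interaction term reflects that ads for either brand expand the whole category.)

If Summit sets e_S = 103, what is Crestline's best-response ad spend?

110

Expanding Crestline's payoff: 117e_C + e_Se_C − e_C².
∂π/∂e_C = 117 + e_S − 2e_C = 0, so e_C = 58.5 + 0.5e_S.
At e_S = 103: e_C = 58.5 + 0.5·103 = 110.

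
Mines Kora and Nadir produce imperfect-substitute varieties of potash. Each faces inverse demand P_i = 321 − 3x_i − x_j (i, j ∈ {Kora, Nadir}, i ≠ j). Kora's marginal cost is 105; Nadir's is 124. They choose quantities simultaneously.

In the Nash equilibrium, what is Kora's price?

Mine Kora's profit: π = x_{Kora}(321 − 3x_{Kora} − x_{Nadir}) − 105x_{Kora}.
∂π/∂x_{Kora} = 216 − 6x_{Kora} − x_{Nadir} = 0 ⇒ x_{Kora} = 36 − (1/6)x_{Nadir}.
Similarly x_{Nadir} = 197/6 − (1/6)x_{Kora}.
Substituting the second reaction function into the first: x_{Kora} = 36 − (1/6)(197/6 − (1/6)x_{Kora}), which gives (35/36)x_{Kora} = 1099/36 ⇒ x_{Kora} = 31.4.
Then x_{Nadir} = 197/6 − (1/6)·31.4 = 27.6.
P_{Kora} = 321 − 3·31.4 − 27.6 = 199.2.

199.2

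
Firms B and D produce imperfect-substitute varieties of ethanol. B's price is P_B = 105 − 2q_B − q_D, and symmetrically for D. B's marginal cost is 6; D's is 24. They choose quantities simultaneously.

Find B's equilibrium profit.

Firm B's profit: π = q_B(105 − 2q_B − q_D) − 6q_B.
∂π/∂q_B = 99 − 4q_B − q_D = 0 ⇒ q_B = 24.75 − 0.25q_D.
Similarly q_D = 20.25 − 0.25q_B.
Plugging q_D into B's best response: q_B = 24.75 − 0.25(20.25 − 0.25q_B) ⇒ 0.9375q_B = 19.6875, so q_B = 21.
Then q_D = 20.25 − 0.25·21 = 15.
P_B = 105 − 2·21 − 15 = 48.
Profit = (48 − 6)·21 = 882.

882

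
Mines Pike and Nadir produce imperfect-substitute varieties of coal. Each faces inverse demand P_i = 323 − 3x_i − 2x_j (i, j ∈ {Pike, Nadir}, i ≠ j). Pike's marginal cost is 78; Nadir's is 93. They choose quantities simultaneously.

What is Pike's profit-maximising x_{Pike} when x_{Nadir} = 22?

Mine Pike's profit: π = x_{Pike}(323 − 3x_{Pike} − 2x_{Nadir}) − 78x_{Pike}.
∂π/∂x_{Pike} = 245 − 6x_{Pike} − 2x_{Nadir} = 0 ⇒ x_{Pike} = 245/6 − (1/3)x_{Nadir}.
At x_{Nadir} = 22: x_{Pike} = 245/6 − (1/3)·22 = 33.5.

33.5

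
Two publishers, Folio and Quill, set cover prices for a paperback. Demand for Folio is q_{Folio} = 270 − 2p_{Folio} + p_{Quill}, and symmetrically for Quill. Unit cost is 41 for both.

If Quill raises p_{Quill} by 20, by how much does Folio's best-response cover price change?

Folio's profit: π = (p_{Folio} − 41)(270 − 2p_{Folio} + p_{Quill}).
∂π/∂p_{Folio} = 352 − 4p_{Folio} + p_{Quill} = 0 ⇒ p_{Folio} = 88 + 0.25p_{Quill}.
The reaction-function slope is 0.25, so a 20-unit rise in p_{Quill} moves p_{Folio} by 0.25 × 20 = 5. Folio's best response rises — the actions are strategic complements.

5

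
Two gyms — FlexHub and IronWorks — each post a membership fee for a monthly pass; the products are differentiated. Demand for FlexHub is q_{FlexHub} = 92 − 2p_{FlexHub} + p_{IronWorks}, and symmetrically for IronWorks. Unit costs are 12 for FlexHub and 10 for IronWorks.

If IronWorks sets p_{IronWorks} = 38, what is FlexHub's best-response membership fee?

38.5

FlexHub's profit: π = (p_{FlexHub} − 12)(92 − 2p_{FlexHub} + p_{IronWorks}).
∂π/∂p_{FlexHub} = 116 − 4p_{FlexHub} + p_{IronWorks} = 0 ⇒ p_{FlexHub} = 29 + 0.25p_{IronWorks}.
At p_{IronWorks} = 38: p_{FlexHub} = 29 + 0.25·38 = 38.5.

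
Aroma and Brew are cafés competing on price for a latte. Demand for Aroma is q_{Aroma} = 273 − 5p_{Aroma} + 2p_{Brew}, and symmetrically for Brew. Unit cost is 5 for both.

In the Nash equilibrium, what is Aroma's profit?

5200.3125

Aroma's profit: π = (p_{Aroma} − 5)(273 − 5p_{Aroma} + 2p_{Brew}).
∂π/∂p_{Aroma} = 298 − 10p_{Aroma} + 2p_{Brew} = 0 ⇒ p_{Aroma} = 29.8 + 0.2p_{Brew}.
By symmetry p_{Brew} = p_{Aroma}; substituting into the reaction function, 0.8p_{Aroma} = 29.8 and p_{Aroma} = 37.25.
q_{Aroma} = 273 − 5·37.25 + 2·37.25 = 161.25.
Profit = (37.25 − 5)·161.25 = 5200.3125.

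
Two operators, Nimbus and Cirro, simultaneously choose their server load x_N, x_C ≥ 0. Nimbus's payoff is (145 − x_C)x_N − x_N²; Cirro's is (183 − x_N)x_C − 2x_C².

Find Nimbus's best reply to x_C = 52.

46.5

Expanding Nimbus's payoff: 145x_N − x_Cx_N − x_N².
∂π/∂x_N = 145 − x_C − 2x_N = 0, so x_N = 72.5 − 0.5x_C.
At x_C = 52: x_N = 72.5 − 0.5·52 = 46.5.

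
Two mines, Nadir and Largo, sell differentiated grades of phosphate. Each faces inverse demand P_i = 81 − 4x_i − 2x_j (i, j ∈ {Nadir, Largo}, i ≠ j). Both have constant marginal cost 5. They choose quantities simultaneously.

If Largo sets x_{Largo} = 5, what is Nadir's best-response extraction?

Mine Nadir's profit: π = x_{Nadir}(81 − 4x_{Nadir} − 2x_{Largo}) − 5x_{Nadir}.
∂π/∂x_{Nadir} = 76 − 8x_{Nadir} − 2x_{Largo} = 0 ⇒ x_{Nadir} = 9.5 − 0.25x_{Largo}.
At x_{Largo} = 5: x_{Nadir} = 9.5 − 0.25·5 = 8.25.

8.25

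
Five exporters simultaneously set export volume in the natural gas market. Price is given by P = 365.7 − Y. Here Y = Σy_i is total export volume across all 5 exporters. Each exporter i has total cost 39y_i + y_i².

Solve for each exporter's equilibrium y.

40.8375

A representative exporter's profit is π_i = y_i(365.7 − Y) − 39y_i − y_i², with Y = y_i + Σ_{j≠i} y_j.
First-order condition: 326.7 − 4y_i − Σ_{j≠i} y_j = 0.
With identical exporters, set every y_j = y: then 326.7 − 4y − 4y = 0, i.e. y = 326.7/8 = 40.8375.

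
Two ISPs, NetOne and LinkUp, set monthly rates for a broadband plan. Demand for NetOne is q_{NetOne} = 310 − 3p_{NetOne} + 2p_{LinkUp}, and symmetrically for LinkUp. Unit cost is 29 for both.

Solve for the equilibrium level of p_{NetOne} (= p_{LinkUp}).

NetOne's profit: π = (p_{NetOne} − 29)(310 − 3p_{NetOne} + 2p_{LinkUp}).
∂π/∂p_{NetOne} = 397 − 6p_{NetOne} + 2p_{LinkUp} = 0 ⇒ p_{NetOne} = 397/6 + (1/3)p_{LinkUp}.
The game is symmetric, so in equilibrium p_{LinkUp} = p_{NetOne}: the reaction function gives (2/3)p_{NetOne} = 397/6, hence p_{NetOne} = 99.25.

99.25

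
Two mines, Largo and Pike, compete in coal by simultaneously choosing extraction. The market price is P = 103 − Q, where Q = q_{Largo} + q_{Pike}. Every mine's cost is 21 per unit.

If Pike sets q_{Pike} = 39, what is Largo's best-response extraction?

Mine Largo's profit: π = q_{Largo}(103 − (q_{Largo} + q_{Pike})) − 21q_{Largo}.
∂π/∂q_{Largo} = 82 − 2q_{Largo} − q_{Pike} = 0, so q_{Largo} = 41 − 0.5q_{Pike}.
At q_{Pike} = 39: q_{Largo} = 41 − 0.5·39 = 21.5.

21.5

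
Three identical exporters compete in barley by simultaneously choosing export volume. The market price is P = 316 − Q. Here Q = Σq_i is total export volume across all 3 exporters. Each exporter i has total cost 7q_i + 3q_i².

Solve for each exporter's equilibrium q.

A representative exporter's profit is π_i = q_i(316 − Q) − 7q_i − 3q_i², with Q = q_i + Σ_{j≠i} q_j.
First-order condition: 309 − 8q_i − Σ_{j≠i} q_j = 0.
In a symmetric equilibrium every exporter chooses the same q, so Σ_{j≠i} q_j = 2q. The condition becomes 309 − 10q = 0, giving q = 309/10 = 30.9.

30.9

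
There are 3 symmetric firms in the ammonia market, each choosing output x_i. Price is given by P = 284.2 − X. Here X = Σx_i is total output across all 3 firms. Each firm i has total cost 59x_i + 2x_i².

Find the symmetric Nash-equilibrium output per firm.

28.15

A representative firm's profit is π_i = x_i(284.2 − X) − 59x_i − 2x_i², with X = x_i + Σ_{j≠i} x_j.
First-order condition: 225.2 − 6x_i − Σ_{j≠i} x_j = 0.
With identical firms, set every x_j = x: then 225.2 − 6x − 2x = 0, i.e. x = 225.2/8 = 28.15.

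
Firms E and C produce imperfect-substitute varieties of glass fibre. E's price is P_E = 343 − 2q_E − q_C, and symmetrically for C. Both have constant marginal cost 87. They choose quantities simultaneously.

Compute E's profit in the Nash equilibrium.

Firm E's profit: π = q_E(343 − 2q_E − q_C) − 87q_E.
∂π/∂q_E = 256 − 4q_E − q_C = 0 ⇒ q_E = 64 − 0.25q_C.
By symmetry q_C = q_E; substituting into the reaction function, 1.25q_E = 64 and q_E = 51.2.
P_E = 343 − 2·51.2 − 51.2 = 189.4.
Profit = (189.4 − 87)·51.2 = 5242.88.

5242.88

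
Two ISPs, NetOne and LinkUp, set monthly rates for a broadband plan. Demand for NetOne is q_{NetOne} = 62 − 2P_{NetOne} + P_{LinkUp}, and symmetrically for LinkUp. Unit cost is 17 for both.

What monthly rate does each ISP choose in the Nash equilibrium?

32

NetOne's profit: π = (P_{NetOne} − 17)(62 − 2P_{NetOne} + P_{LinkUp}).
∂π/∂P_{NetOne} = 96 − 4P_{NetOne} + P_{LinkUp} = 0 ⇒ P_{NetOne} = 24 + 0.25P_{LinkUp}.
Setting P_{NetOne} = P_{LinkUp} in the reaction function: P_{NetOne} = 24 + 0.25P_{NetOne}, so P_{NetOne} = 24 / 0.75 = 32.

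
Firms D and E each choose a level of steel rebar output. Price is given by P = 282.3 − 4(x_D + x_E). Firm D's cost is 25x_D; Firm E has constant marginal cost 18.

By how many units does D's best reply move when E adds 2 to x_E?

-1

Firm D's profit: π = x_D(282.3 − 4(x_D + x_E)) − 25x_D.
∂π/∂x_D = 257.3 − 8x_D − 4x_E = 0, so x_D = 32.1625 − 0.5x_E.
The reaction-function slope is −0.5, so a 2-unit rise in x_E moves x_D by −0.5 × 2 = −1. D's best response falls — the actions are strategic substitutes.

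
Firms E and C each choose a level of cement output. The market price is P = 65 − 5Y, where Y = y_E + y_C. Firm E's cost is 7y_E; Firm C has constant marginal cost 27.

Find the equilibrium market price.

33

Firm E's profit: π = y_E(65 − 5(y_E + y_C)) − 7y_E.
∂π/∂y_E = 58 − 10y_E − 5y_C = 0, so y_E = 5.8 − 0.5y_C.
By the same steps for C: y_C = 3.8 − 0.5y_E.
Plugging y_C into E's best response: y_E = 5.8 − 0.5(3.8 − 0.5y_E) ⇒ 0.75y_E = 3.9, so y_E = 5.2.
Then y_C = 3.8 − 0.5·5.2 = 1.2.
Equilibrium price: P = 65 − 5·6.4 = 33.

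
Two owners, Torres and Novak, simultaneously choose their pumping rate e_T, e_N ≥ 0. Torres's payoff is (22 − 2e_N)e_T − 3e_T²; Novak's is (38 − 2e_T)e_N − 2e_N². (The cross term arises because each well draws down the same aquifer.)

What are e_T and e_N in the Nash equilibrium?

Expanding Torres's payoff: 22e_T − 2e_Ne_T − 3e_T².
∂π/∂e_T = 22 − 2e_N − 6e_T = 0, so e_T = 11/3 − (1/3)e_N.
Likewise for Novak: e_N = 9.5 − 0.5e_T.
Plugging e_N into Torres's best response: e_T = 11/3 − (1/3)(9.5 − 0.5e_T) ⇒ (5/6)e_T = 0.5, so e_T = 0.6.
Then e_N = 9.5 − 0.5·0.6 = 9.2.

0.6, 9.2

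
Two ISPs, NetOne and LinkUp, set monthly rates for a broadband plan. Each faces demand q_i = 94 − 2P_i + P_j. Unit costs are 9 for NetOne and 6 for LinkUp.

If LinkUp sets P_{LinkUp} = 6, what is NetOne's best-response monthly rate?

29.5

NetOne's profit: π = (P_{NetOne} − 9)(94 − 2P_{NetOne} + P_{LinkUp}).
∂π/∂P_{NetOne} = 112 − 4P_{NetOne} + P_{LinkUp} = 0 ⇒ P_{NetOne} = 28 + 0.25P_{LinkUp}.
At P_{LinkUp} = 6: P_{NetOne} = 28 + 0.25·6 = 29.5.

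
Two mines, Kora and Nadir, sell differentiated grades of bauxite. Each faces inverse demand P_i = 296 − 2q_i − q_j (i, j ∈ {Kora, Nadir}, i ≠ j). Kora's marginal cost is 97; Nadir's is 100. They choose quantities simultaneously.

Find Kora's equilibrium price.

177

Mine Kora's profit: π = q_{Kora}(296 − 2q_{Kora} − q_{Nadir}) − 97q_{Kora}.
∂π/∂q_{Kora} = 199 − 4q_{Kora} − q_{Nadir} = 0 ⇒ q_{Kora} = 49.75 − 0.25q_{Nadir}.
Similarly q_{Nadir} = 49 − 0.25q_{Kora}.
Plugging q_{Nadir} into Kora's best response: q_{Kora} = 49.75 − 0.25(49 − 0.25q_{Kora}) ⇒ 0.9375q_{Kora} = 37.5, so q_{Kora} = 40.
Then q_{Nadir} = 49 − 0.25·40 = 39.
P_{Kora} = 296 − 2·40 − 39 = 177.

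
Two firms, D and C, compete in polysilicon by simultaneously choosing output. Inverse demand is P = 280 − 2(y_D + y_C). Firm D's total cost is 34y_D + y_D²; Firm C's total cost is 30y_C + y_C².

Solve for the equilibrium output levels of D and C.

30.5, 31.5

Firm D's profit: π = y_D(280 − 2(y_D + y_C)) − 34y_D − y_D².
∂π/∂y_D = 246 − 6y_D − 2y_C = 0, so y_D = 41 − (1/3)y_C.
By the same steps for C: y_C = 125/3 − (1/3)y_D.
Substituting the second reaction function into the first: y_D = 41 − (1/3)(125/3 − (1/3)y_D), which gives (8/9)y_D = 244/9 ⇒ y_D = 30.5.
Then y_C = 125/3 − (1/3)·30.5 = 31.5.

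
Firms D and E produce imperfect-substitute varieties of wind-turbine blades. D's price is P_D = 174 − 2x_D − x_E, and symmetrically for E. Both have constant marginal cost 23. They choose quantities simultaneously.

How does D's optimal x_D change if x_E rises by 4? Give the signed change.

Firm D's profit: π = x_D(174 − 2x_D − x_E) − 23x_D.
∂π/∂x_D = 151 − 4x_D − x_E = 0 ⇒ x_D = 37.75 − 0.25x_E.
The reaction-function slope is −0.25, so a 4-unit rise in x_E moves x_D by −0.25 × 4 = −1. D's best response falls — the actions are strategic substitutes.

-1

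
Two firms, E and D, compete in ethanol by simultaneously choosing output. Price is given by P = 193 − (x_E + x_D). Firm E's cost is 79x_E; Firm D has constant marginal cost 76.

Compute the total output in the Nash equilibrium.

Firm E's profit: π = x_E(193 − (x_E + x_D)) − 79x_E.
∂π/∂x_E = 114 − 2x_E − x_D = 0, so x_E = 57 − 0.5x_D.
By the same steps for D: x_D = 58.5 − 0.5x_E.
Solving the two reaction functions simultaneously: (1 − (−0.5)(−0.5))x_E = 57 − 0.5·58.5, so 0.75x_E = 27.75 and x_E = 37.
Then x_D = 58.5 − 0.5·37 = 40.
Total output: 37 + 40 = 77.

77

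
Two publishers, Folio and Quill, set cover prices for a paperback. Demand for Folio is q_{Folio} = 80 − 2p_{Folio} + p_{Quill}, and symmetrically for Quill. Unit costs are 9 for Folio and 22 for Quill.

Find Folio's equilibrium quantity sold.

Folio's profit: π = (p_{Folio} − 9)(80 − 2p_{Folio} + p_{Quill}).
∂π/∂p_{Folio} = 98 − 4p_{Folio} + p_{Quill} = 0 ⇒ p_{Folio} = 24.5 + 0.25p_{Quill}.
Similarly p_{Quill} = 31 + 0.25p_{Folio}.
Plugging p_{Quill} into Folio's best response: p_{Folio} = 24.5 + 0.25(31 + 0.25p_{Folio}) ⇒ 0.9375p_{Folio} = 32.25, so p_{Folio} = 34.4.
Then p_{Quill} = 31 + 0.25·34.4 = 39.6.
q_{Folio} = 80 − 2·34.4 + 39.6 = 50.8.

50.8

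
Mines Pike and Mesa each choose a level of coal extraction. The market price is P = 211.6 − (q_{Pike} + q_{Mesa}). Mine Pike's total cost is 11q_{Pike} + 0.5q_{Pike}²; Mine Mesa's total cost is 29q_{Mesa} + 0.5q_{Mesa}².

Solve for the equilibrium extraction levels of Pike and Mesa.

Mine Pike's profit: π = q_{Pike}(211.6 − (q_{Pike} + q_{Mesa})) − 11q_{Pike} − 0.5q_{Pike}².
∂π/∂q_{Pike} = 200.6 − 3q_{Pike} − q_{Mesa} = 0, so q_{Pike} = 1003/15 − (1/3)q_{Mesa}.
By the same steps for Mesa: q_{Mesa} = 913/15 − (1/3)q_{Pike}.
Solving the two reaction functions simultaneously: (1 − (−1/3)(−1/3))q_{Pike} = 1003/15 − (1/3)·(913/15), so (8/9)q_{Pike} = 2096/45 and q_{Pike} = 52.4.
Then q_{Mesa} = 913/15 − (1/3)·52.4 = 43.4.

52.4, 43.4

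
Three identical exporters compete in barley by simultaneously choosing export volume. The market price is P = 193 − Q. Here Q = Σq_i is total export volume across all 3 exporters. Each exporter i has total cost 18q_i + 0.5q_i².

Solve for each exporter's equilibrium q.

A representative exporter's profit is π_i = q_i(193 − Q) − 18q_i − 0.5q_i², with Q = q_i + Σ_{j≠i} q_j.
First-order condition: 175 − 3q_i − Σ_{j≠i} q_j = 0.
Imposing symmetry (q_j = q for all j) turns Σ_{j≠i} q_j into 2q, so 175 = 5q and q = 35.

35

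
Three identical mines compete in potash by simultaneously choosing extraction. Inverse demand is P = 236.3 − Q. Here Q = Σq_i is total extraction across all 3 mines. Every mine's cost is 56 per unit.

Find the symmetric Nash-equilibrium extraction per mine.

45.075

A representative mine's profit is π_i = q_i(236.3 − Q) − 56q_i, with Q = q_i + Σ_{j≠i} q_j.
First-order condition: 180.3 − 2q_i − Σ_{j≠i} q_j = 0.
With identical mines, set every q_j = q: then 180.3 − 2q − 2q = 0, i.e. q = 180.3/4 = 45.075.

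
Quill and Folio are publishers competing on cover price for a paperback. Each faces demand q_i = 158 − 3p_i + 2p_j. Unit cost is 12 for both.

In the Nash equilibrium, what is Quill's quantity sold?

Quill's profit: π = (p_{Quill} − 12)(158 − 3p_{Quill} + 2p_{Folio}).
∂π/∂p_{Quill} = 194 − 6p_{Quill} + 2p_{Folio} = 0 ⇒ p_{Quill} = 97/3 + (1/3)p_{Folio}.
By symmetry p_{Folio} = p_{Quill}; substituting into the reaction function, (2/3)p_{Quill} = 97/3 and p_{Quill} = 48.5.
q_{Quill} = 158 − 3·48.5 + 2·48.5 = 109.5.

109.5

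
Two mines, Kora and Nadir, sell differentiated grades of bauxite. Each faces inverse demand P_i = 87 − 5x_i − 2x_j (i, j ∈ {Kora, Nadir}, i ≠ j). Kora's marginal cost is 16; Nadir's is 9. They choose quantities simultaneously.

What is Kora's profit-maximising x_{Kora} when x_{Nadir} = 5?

6.1

Mine Kora's profit: π = x_{Kora}(87 − 5x_{Kora} − 2x_{Nadir}) − 16x_{Kora}.
∂π/∂x_{Kora} = 71 − 10x_{Kora} − 2x_{Nadir} = 0 ⇒ x_{Kora} = 7.1 − 0.2x_{Nadir}.
At x_{Nadir} = 5: x_{Kora} = 7.1 − 0.2·5 = 6.1.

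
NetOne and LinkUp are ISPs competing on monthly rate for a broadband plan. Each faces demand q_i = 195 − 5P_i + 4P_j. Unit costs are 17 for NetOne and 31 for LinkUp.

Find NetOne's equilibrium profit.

NetOne's profit: π = (P_{NetOne} − 17)(195 − 5P_{NetOne} + 4P_{LinkUp}).
∂π/∂P_{NetOne} = 280 − 10P_{NetOne} + 4P_{LinkUp} = 0 ⇒ P_{NetOne} = 28 + 0.4P_{LinkUp}.
Similarly P_{LinkUp} = 35 + 0.4P_{NetOne}.
Substituting the second reaction function into the first: P_{NetOne} = 28 + 0.4(35 + 0.4P_{NetOne}), which gives 0.84P_{NetOne} = 42 ⇒ P_{NetOne} = 50.
Then P_{LinkUp} = 35 + 0.4·50 = 55.
q_{NetOne} = 195 − 5·50 + 4·55 = 165.
Profit = (50 − 17)·165 = 5445.

5445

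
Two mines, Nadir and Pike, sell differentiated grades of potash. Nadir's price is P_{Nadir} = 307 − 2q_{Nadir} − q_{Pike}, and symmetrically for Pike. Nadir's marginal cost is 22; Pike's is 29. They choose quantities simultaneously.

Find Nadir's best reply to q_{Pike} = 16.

Mine Nadir's profit: π = q_{Nadir}(307 − 2q_{Nadir} − q_{Pike}) − 22q_{Nadir}.
∂π/∂q_{Nadir} = 285 − 4q_{Nadir} − q_{Pike} = 0 ⇒ q_{Nadir} = 71.25 − 0.25q_{Pike}.
At q_{Pike} = 16: q_{Nadir} = 71.25 − 0.25·16 = 67.25.

67.25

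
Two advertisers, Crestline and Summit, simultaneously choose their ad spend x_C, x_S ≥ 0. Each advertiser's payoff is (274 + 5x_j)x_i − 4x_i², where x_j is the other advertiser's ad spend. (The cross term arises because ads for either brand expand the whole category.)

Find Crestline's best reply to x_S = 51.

66.125

Crestline's payoff is (274 + 5x_S)x_C − 4x_C².
∂π/∂x_C = 274 + 5x_S − 8x_C = 0, so x_C = 34.25 + 0.625x_S.
At x_S = 51: x_C = 34.25 + 0.625·51 = 66.125.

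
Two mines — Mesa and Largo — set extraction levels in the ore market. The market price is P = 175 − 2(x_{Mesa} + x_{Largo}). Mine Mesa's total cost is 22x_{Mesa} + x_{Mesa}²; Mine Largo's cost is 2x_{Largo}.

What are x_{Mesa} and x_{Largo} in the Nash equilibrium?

13.3, 36.6

Mine Mesa's profit: π = x_{Mesa}(175 − 2(x_{Mesa} + x_{Largo})) − 22x_{Mesa} − x_{Mesa}².
∂π/∂x_{Mesa} = 153 − 6x_{Mesa} − 2x_{Largo} = 0, so x_{Mesa} = 25.5 − (1/3)x_{Largo}.
For Largo: ∂π/∂x_{Largo} = 173 − 4x_{Largo} − 2x_{Mesa} = 0 ⇒ x_{Largo} = 43.25 − 0.5x_{Mesa}.
Solving the two reaction functions simultaneously: (1 − (−1/3)(−0.5))x_{Mesa} = 25.5 − (1/3)·43.25, so (5/6)x_{Mesa} = 133/12 and x_{Mesa} = 13.3.
Then x_{Largo} = 43.25 − 0.5·13.3 = 36.6.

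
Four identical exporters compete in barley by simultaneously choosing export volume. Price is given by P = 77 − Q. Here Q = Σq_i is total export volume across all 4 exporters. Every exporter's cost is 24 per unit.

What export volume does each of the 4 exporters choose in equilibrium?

10.6

A representative exporter's profit is π_i = q_i(77 − Q) − 24q_i, with Q = q_i + Σ_{j≠i} q_j.
First-order condition: 53 − 2q_i − Σ_{j≠i} q_j = 0.
With identical exporters, set every q_j = q: then 53 − 2q − 3q = 0, i.e. q = 53/5 = 10.6.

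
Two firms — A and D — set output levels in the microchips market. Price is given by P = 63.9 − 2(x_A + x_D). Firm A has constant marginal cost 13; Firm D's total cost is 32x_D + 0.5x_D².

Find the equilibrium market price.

36.8375

Firm A's profit: π = x_A(63.9 − 2(x_A + x_D)) − 13x_A.
∂π/∂x_A = 50.9 − 4x_A − 2x_D = 0, so x_A = 12.725 − 0.5x_D.
For D: ∂π/∂x_D = 31.9 − 5x_D − 2x_A = 0 ⇒ x_D = 6.38 − 0.4x_A.
Solving the two reaction functions simultaneously: (1 − (−0.5)(−0.4))x_A = 12.725 − 0.5·6.38, so 0.8x_A = 9.535 and x_A = 1907/160.
Then x_D = 6.38 − 0.4·(1907/160) = 1.6125.
Equilibrium price: P = 63.9 − 2·(433/32) = 36.8375.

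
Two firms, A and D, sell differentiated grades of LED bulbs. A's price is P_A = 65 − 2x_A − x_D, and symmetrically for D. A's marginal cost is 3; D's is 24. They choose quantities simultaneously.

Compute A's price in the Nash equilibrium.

30.6

Firm A's profit: π = x_A(65 − 2x_A − x_D) − 3x_A.
∂π/∂x_A = 62 − 4x_A − x_D = 0 ⇒ x_A = 15.5 − 0.25x_D.
Similarly x_D = 10.25 − 0.25x_A.
Solving the two reaction functions simultaneously: (1 − (−0.25)(−0.25))x_A = 15.5 − 0.25·10.25, so 0.9375x_A = 12.9375 and x_A = 13.8.
Then x_D = 10.25 − 0.25·13.8 = 6.8.
P_A = 65 − 2·13.8 − 6.8 = 30.6.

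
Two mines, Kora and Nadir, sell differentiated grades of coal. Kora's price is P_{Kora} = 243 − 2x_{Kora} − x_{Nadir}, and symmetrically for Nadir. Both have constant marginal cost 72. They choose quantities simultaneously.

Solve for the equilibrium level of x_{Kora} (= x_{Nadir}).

34.2

Mine Kora's profit: π = x_{Kora}(243 − 2x_{Kora} − x_{Nadir}) − 72x_{Kora}.
∂π/∂x_{Kora} = 171 − 4x_{Kora} − x_{Nadir} = 0 ⇒ x_{Kora} = 42.75 − 0.25x_{Nadir}.
Setting x_{Kora} = x_{Nadir} in the reaction function: x_{Kora} = 42.75 − 0.25x_{Kora}, so x_{Kora} = 42.75 / 1.25 = 34.2.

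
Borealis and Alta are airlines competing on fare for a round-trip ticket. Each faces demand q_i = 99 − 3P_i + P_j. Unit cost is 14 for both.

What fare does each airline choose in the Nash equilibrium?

28.2

Borealis's profit: π = (P_{Borealis} − 14)(99 − 3P_{Borealis} + P_{Alta}).
∂π/∂P_{Borealis} = 141 − 6P_{Borealis} + P_{Alta} = 0 ⇒ P_{Borealis} = 23.5 + (1/6)P_{Alta}.
The game is symmetric, so in equilibrium P_{Alta} = P_{Borealis}: the reaction function gives (5/6)P_{Borealis} = 23.5, hence P_{Borealis} = 28.2.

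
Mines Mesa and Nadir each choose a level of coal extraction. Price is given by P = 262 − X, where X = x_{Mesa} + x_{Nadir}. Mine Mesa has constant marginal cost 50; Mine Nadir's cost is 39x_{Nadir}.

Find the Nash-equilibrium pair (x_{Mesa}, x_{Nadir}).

67, 78

Mine Mesa's profit: π = x_{Mesa}(262 − (x_{Mesa} + x_{Nadir})) − 50x_{Mesa}.
∂π/∂x_{Mesa} = 212 − 2x_{Mesa} − x_{Nadir} = 0, so x_{Mesa} = 106 − 0.5x_{Nadir}.
By the same steps for Nadir: x_{Nadir} = 111.5 − 0.5x_{Mesa}.
Substituting the second reaction function into the first: x_{Mesa} = 106 − 0.5(111.5 − 0.5x_{Mesa}), which gives 0.75x_{Mesa} = 50.25 ⇒ x_{Mesa} = 67.
Then x_{Nadir} = 111.5 − 0.5·67 = 78.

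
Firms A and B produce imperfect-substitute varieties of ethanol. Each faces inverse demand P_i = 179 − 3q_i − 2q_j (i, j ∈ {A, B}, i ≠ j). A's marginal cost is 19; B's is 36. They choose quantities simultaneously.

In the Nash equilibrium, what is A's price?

Firm A's profit: π = q_A(179 − 3q_A − 2q_B) − 19q_A.
∂π/∂q_A = 160 − 6q_A − 2q_B = 0 ⇒ q_A = 80/3 − (1/3)q_B.
Similarly q_B = 143/6 − (1/3)q_A.
Plugging q_B into A's best response: q_A = 80/3 − (1/3)(143/6 − (1/3)q_A) ⇒ (8/9)q_A = 337/18, so q_A = 21.0625.
Then q_B = 143/6 − (1/3)·21.0625 = 16.8125.
P_A = 179 − 3·21.0625 − 2·16.8125 = 82.1875.

82.1875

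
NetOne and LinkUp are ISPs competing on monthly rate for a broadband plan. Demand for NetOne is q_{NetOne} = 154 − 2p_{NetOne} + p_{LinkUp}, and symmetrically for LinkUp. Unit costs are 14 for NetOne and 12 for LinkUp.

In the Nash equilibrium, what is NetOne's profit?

NetOne's profit: π = (p_{NetOne} − 14)(154 − 2p_{NetOne} + p_{LinkUp}).
∂π/∂p_{NetOne} = 182 − 4p_{NetOne} + p_{LinkUp} = 0 ⇒ p_{NetOne} = 45.5 + 0.25p_{LinkUp}.
Similarly p_{LinkUp} = 44.5 + 0.25p_{NetOne}.
Substituting the second reaction function into the first: p_{NetOne} = 45.5 + 0.25(44.5 + 0.25p_{NetOne}), which gives 0.9375p_{NetOne} = 56.625 ⇒ p_{NetOne} = 60.4.
Then p_{LinkUp} = 44.5 + 0.25·60.4 = 59.6.
q_{NetOne} = 154 − 2·60.4 + 59.6 = 92.8.
Profit = (60.4 − 14)·92.8 = 4305.92.

4305.92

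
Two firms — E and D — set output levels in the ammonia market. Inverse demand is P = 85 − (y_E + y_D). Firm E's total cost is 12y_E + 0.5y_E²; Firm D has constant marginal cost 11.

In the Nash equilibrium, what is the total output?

44.2

Firm E's profit: π = y_E(85 − (y_E + y_D)) − 12y_E − 0.5y_E².
∂π/∂y_E = 73 − 3y_E − y_D = 0, so y_E = 73/3 − (1/3)y_D.
For D: ∂π/∂y_D = 74 − 2y_D − y_E = 0 ⇒ y_D = 37 − 0.5y_E.
Solving the two reaction functions simultaneously: (1 − (−1/3)(−0.5))y_E = 73/3 − (1/3)·37, so (5/6)y_E = 12 and y_E = 14.4.
Then y_D = 37 − 0.5·14.4 = 29.8.
Total output: 14.4 + 29.8 = 44.2.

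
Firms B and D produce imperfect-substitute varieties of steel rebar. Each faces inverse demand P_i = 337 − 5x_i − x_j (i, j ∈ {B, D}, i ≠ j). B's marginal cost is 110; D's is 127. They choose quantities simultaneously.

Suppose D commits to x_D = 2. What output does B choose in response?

22.5

Firm B's profit: π = x_B(337 − 5x_B − x_D) − 110x_B.
∂π/∂x_B = 227 − 10x_B − x_D = 0 ⇒ x_B = 22.7 − 0.1x_D.
At x_D = 2: x_B = 22.7 − 0.1·2 = 22.5.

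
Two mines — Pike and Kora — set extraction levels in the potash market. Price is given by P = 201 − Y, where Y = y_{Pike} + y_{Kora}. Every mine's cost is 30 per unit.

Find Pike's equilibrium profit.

Mine Pike's profit: π = y_{Pike}(201 − (y_{Pike} + y_{Kora})) − 30y_{Pike}.
∂π/∂y_{Pike} = 171 − 2y_{Pike} − y_{Kora} = 0, so y_{Pike} = 85.5 − 0.5y_{Kora}.
The game is symmetric, so in equilibrium y_{Kora} = y_{Pike}: the reaction function gives 1.5y_{Pike} = 85.5, hence y_{Pike} = 57.
Price P = 201 − 114 = 87.
Pike's profit: (87 − 30)·57 = 3249.

3249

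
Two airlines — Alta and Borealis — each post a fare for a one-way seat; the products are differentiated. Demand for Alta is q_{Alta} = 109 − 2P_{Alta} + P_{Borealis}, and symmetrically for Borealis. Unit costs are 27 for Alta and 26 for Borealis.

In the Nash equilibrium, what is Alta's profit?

1479.68

Alta's profit: π = (P_{Alta} − 27)(109 − 2P_{Alta} + P_{Borealis}).
∂π/∂P_{Alta} = 163 − 4P_{Alta} + P_{Borealis} = 0 ⇒ P_{Alta} = 40.75 + 0.25P_{Borealis}.
Similarly P_{Borealis} = 40.25 + 0.25P_{Alta}.
Substituting the second reaction function into the first: P_{Alta} = 40.75 + 0.25(40.25 + 0.25P_{Alta}), which gives 0.9375P_{Alta} = 50.8125 ⇒ P_{Alta} = 54.2.
Then P_{Borealis} = 40.25 + 0.25·54.2 = 53.8.
q_{Alta} = 109 − 2·54.2 + 53.8 = 54.4.
Profit = (54.2 − 27)·54.4 = 1479.68.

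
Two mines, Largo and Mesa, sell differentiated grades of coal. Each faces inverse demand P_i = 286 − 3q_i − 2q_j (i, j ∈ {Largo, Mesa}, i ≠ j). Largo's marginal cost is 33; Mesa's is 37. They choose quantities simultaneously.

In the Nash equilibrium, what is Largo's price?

128.625

Mine Largo's profit: π = q_{Largo}(286 − 3q_{Largo} − 2q_{Mesa}) − 33q_{Largo}.
∂π/∂q_{Largo} = 253 − 6q_{Largo} − 2q_{Mesa} = 0 ⇒ q_{Largo} = 253/6 − (1/3)q_{Mesa}.
Similarly q_{Mesa} = 41.5 − (1/3)q_{Largo}.
Substituting the second reaction function into the first: q_{Largo} = 253/6 − (1/3)(41.5 − (1/3)q_{Largo}), which gives (8/9)q_{Largo} = 85/3 ⇒ q_{Largo} = 31.875.
Then q_{Mesa} = 41.5 − (1/3)·31.875 = 30.875.
P_{Largo} = 286 − 3·31.875 − 2·30.875 = 128.625.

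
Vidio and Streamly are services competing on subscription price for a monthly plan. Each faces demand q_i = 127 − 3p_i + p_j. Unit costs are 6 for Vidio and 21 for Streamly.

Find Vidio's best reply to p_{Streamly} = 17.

27

Vidio's profit: π = (p_{Vidio} − 6)(127 − 3p_{Vidio} + p_{Streamly}).
∂π/∂p_{Vidio} = 145 − 6p_{Vidio} + p_{Streamly} = 0 ⇒ p_{Vidio} = 145/6 + (1/6)p_{Streamly}.
At p_{Streamly} = 17: p_{Vidio} = 145/6 + (1/6)·17 = 27.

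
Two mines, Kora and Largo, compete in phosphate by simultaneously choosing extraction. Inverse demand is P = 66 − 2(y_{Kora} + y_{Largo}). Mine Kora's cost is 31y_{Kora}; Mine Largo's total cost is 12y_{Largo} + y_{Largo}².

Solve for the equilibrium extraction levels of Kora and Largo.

Mine Kora's profit: π = y_{Kora}(66 − 2(y_{Kora} + y_{Largo})) − 31y_{Kora}.
∂π/∂y_{Kora} = 35 − 4y_{Kora} − 2y_{Largo} = 0, so y_{Kora} = 8.75 − 0.5y_{Largo}.
For Largo: ∂π/∂y_{Largo} = 54 − 6y_{Largo} − 2y_{Kora} = 0 ⇒ y_{Largo} = 9 − (1/3)y_{Kora}.
Substituting the second reaction function into the first: y_{Kora} = 8.75 − 0.5(9 − (1/3)y_{Kora}), which gives (5/6)y_{Kora} = 4.25 ⇒ y_{Kora} = 5.1.
Then y_{Largo} = 9 − (1/3)·5.1 = 7.3.

5.1, 7.3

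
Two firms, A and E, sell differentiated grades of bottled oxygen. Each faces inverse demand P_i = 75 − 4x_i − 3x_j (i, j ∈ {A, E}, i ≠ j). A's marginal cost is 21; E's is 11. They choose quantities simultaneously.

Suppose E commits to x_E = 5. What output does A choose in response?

Firm A's profit: π = x_A(75 − 4x_A − 3x_E) − 21x_A.
∂π/∂x_A = 54 − 8x_A − 3x_E = 0 ⇒ x_A = 6.75 − 0.375x_E.
At x_E = 5: x_A = 6.75 − 0.375·5 = 4.875.

4.875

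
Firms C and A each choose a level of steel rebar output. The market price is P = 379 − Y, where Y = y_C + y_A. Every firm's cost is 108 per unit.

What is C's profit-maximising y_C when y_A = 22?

124.5

Firm C's profit: π = y_C(379 − (y_C + y_A)) − 108y_C.
∂π/∂y_C = 271 − 2y_C − y_A = 0, so y_C = 135.5 − 0.5y_A.
At y_A = 22: y_C = 135.5 − 0.5·22 = 124.5.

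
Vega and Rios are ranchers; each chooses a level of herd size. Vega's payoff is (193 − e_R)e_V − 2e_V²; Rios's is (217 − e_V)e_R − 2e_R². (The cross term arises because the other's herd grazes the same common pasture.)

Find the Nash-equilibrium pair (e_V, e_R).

Expanding Vega's payoff: 193e_V − e_Re_V − 2e_V².
∂π/∂e_V = 193 − e_R − 4e_V = 0, so e_V = 48.25 − 0.25e_R.
Likewise for Rios: e_R = 54.25 − 0.25e_V.
Solving the two reaction functions simultaneously: (1 − (−0.25)(−0.25))e_V = 48.25 − 0.25·54.25, so 0.9375e_V = 34.6875 and e_V = 37.
Then e_R = 54.25 − 0.25·37 = 45.

37, 45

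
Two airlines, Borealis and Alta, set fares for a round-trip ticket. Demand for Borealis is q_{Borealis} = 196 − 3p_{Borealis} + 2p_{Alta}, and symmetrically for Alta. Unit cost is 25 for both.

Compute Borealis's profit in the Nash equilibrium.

5482.6875

Borealis's profit: π = (p_{Borealis} − 25)(196 − 3p_{Borealis} + 2p_{Alta}).
∂π/∂p_{Borealis} = 271 − 6p_{Borealis} + 2p_{Alta} = 0 ⇒ p_{Borealis} = 271/6 + (1/3)p_{Alta}.
Setting p_{Borealis} = p_{Alta} in the reaction function: p_{Borealis} = 271/6 + (1/3)p_{Borealis}, so p_{Borealis} = (271/6) / (2/3) = 67.75.
q_{Borealis} = 196 − 3·67.75 + 2·67.75 = 128.25.
Profit = (67.75 − 25)·128.25 = 5482.6875.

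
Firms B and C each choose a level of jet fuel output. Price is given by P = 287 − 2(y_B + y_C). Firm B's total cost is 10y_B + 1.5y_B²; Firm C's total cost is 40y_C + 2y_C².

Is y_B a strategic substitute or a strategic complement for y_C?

Firm B's profit: π = y_B(287 − 2(y_B + y_C)) − 10y_B − 1.5y_B².
∂π/∂y_B = 277 − 7y_B − 2y_C = 0, so y_B = 277/7 − (2/7)y_C.
The best-response slope dy_B/dy_C = −2/7 < 0: the reaction function is downward-sloping, so the choices are strategic substitutes.

strategic substitutes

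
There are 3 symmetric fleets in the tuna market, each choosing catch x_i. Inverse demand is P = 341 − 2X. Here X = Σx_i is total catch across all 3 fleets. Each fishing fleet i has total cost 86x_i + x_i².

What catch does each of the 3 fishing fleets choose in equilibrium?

A representative fishing fleet's profit is π_i = x_i(341 − 2X) − 86x_i − x_i², with X = x_i + Σ_{j≠i} x_j.
First-order condition: 255 − 6x_i − 2Σ_{j≠i} x_j = 0.
Imposing symmetry (x_j = x for all j) turns Σ_{j≠i} x_j into 2x, so 255 = 10x and x = 25.5.

25.5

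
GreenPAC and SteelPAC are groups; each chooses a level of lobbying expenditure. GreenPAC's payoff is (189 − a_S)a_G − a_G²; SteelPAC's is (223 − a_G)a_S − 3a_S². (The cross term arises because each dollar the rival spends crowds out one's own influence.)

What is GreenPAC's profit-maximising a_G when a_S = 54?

67.5

Expanding GreenPAC's payoff: 189a_G − a_Sa_G − a_G².
∂π/∂a_G = 189 − a_S − 2a_G = 0, so a_G = 94.5 − 0.5a_S.
At a_S = 54: a_G = 94.5 − 0.5·54 = 67.5.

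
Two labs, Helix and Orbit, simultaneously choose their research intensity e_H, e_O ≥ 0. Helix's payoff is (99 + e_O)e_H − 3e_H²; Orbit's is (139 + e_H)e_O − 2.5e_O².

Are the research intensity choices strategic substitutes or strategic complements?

strategic complements

Expanding Helix's payoff: 99e_H + e_Oe_H − 3e_H².
∂π/∂e_H = 99 + e_O − 6e_H = 0, so e_H = 16.5 + (1/6)e_O.
The best-response slope de_H/de_O = 1/6 > 0: the reaction function is upward-sloping, so the choices are strategic complements.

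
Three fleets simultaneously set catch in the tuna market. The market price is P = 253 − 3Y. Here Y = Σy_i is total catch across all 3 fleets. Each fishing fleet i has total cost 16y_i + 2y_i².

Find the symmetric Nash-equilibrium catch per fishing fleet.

A representative fishing fleet's profit is π_i = y_i(253 − 3Y) − 16y_i − 2y_i², with Y = y_i + Σ_{j≠i} y_j.
First-order condition: 237 − 10y_i − 3Σ_{j≠i} y_j = 0.
In a symmetric equilibrium every fishing fleet chooses the same y, so Σ_{j≠i} y_j = 2y. The condition becomes 237 − 16y = 0, giving y = 237/16 = 14.8125.

14.8125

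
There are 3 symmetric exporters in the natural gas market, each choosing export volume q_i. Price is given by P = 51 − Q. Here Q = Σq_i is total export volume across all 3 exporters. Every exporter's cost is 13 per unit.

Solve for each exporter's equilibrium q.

A representative exporter's profit is π_i = q_i(51 − Q) − 13q_i, with Q = q_i + Σ_{j≠i} q_j.
First-order condition: 38 − 2q_i − Σ_{j≠i} q_j = 0.
Imposing symmetry (q_j = q for all j) turns Σ_{j≠i} q_j into 2q, so 38 = 4q and q = 9.5.

9.5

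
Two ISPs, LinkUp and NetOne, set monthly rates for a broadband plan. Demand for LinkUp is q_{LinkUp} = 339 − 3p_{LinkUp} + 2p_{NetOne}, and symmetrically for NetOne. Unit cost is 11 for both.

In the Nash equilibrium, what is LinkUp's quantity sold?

246

LinkUp's profit: π = (p_{LinkUp} − 11)(339 − 3p_{LinkUp} + 2p_{NetOne}).
∂π/∂p_{LinkUp} = 372 − 6p_{LinkUp} + 2p_{NetOne} = 0 ⇒ p_{LinkUp} = 62 + (1/3)p_{NetOne}.
The game is symmetric, so in equilibrium p_{NetOne} = p_{LinkUp}: the reaction function gives (2/3)p_{LinkUp} = 62, hence p_{LinkUp} = 93.
q_{LinkUp} = 339 − 3·93 + 2·93 = 246.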